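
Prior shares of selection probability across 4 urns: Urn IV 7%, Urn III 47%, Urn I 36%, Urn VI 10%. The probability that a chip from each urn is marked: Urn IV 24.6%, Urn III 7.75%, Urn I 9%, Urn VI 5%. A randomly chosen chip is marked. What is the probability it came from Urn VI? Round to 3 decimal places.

Compute prior × likelihood for every hypothesis:
  Urn IV: 0.07 × 0.246 = 0.01722
  Urn III: 0.47 × 0.0775 = 0.036425
  Urn I: 0.36 × 0.09 = 0.0324
  Urn VI: 0.1 × 0.05 = 0.005
Total = 0.091045.
P(Urn VI | evidence) = 0.005 / 0.091045 ≈ 0.055.

0.055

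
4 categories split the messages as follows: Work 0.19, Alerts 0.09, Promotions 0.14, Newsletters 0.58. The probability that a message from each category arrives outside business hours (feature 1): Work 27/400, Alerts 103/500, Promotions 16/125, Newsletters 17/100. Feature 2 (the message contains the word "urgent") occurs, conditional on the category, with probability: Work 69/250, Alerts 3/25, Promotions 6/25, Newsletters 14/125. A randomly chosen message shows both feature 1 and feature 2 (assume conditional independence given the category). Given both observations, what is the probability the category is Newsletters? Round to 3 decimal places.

Prior × likelihood for each hypothesis:
  Work: 0.19 × 0.0675 × 0.276 = 0.0035397
  Alerts: 0.09 × 0.206 × 0.12 = 0.0022248
  Promotions: 0.14 × 0.128 × 0.24 = 0.0043008
  Newsletters: 0.58 × 0.17 × 0.112 = 0.0110432
Total = 0.0211085.
P(Newsletters | evidence) = 0.0110432 / 0.0211085 ≈ 0.523.

0.523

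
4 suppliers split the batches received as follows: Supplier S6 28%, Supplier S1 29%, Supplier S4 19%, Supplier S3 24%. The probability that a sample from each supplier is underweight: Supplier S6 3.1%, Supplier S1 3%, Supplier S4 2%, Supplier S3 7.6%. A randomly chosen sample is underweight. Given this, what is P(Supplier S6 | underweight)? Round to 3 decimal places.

Unnormalized posteriors (prior × likelihood):
  Supplier S6: 0.28 × 0.031 = 0.00868
  Supplier S1: 0.29 × 0.03 = 0.0087
  Supplier S4: 0.19 × 0.02 = 0.0038
  Supplier S3: 0.24 × 0.076 = 0.01824
Sum = 0.03942.
P(Supplier S6 | evidence) = 0.00868 / 0.03942 ≈ 0.220.

0.220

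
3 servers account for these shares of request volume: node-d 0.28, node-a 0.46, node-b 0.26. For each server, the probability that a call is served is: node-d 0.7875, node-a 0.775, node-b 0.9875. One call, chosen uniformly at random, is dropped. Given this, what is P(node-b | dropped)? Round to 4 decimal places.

0.0195

Taking complements, P(dropped | each) = node-d 0.2125, node-a 0.225, node-b 0.0125.
Prior × likelihood for each hypothesis:
  node-d: 0.28 × 0.2125 = 0.0595
  node-a: 0.46 × 0.225 = 0.1035
  node-b: 0.26 × 0.0125 = 0.00325
Sum = 0.16625.
P(node-b | evidence) = 0.00325 / 0.16625 ≈ 0.0195.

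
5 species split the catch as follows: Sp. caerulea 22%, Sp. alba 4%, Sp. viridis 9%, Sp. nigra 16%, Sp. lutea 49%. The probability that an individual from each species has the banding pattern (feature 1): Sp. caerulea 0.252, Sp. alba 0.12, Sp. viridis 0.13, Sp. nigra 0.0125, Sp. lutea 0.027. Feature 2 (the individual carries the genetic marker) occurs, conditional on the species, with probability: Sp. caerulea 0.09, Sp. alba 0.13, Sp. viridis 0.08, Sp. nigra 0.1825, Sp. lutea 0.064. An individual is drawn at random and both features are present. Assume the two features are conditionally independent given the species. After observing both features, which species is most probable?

Sp. caerulea

Unnormalized posteriors (prior × likelihood):
  Sp. caerulea: 0.22 × 0.252 × 0.09 = 0.0049896
  Sp. alba: 0.04 × 0.12 × 0.13 = 0.000624
  Sp. viridis: 0.09 × 0.13 × 0.08 = 0.000936
  Sp. nigra: 0.16 × 0.0125 × 0.1825 = 0.000365
  Sp. lutea: 0.49 × 0.027 × 0.064 = 0.00084672
Sum = 0.00776132.
Largest term belongs to Sp. caerulea, so Sp. caerulea is most probable.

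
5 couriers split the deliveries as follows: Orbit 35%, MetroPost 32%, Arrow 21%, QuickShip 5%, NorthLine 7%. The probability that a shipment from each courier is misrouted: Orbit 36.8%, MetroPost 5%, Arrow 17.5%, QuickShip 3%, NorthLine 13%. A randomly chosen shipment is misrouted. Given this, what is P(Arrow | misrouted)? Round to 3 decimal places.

By Bayes' rule, posterior ∝ prior × likelihood:
  Orbit: 0.35 × 0.368 = 0.1288
  MetroPost: 0.32 × 0.05 = 0.016
  Arrow: 0.21 × 0.175 = 0.03675
  QuickShip: 0.05 × 0.03 = 0.0015
  NorthLine: 0.07 × 0.13 = 0.0091
Sum = 0.19215.
P(Arrow | evidence) = 0.03675 / 0.19215 ≈ 0.191.

0.191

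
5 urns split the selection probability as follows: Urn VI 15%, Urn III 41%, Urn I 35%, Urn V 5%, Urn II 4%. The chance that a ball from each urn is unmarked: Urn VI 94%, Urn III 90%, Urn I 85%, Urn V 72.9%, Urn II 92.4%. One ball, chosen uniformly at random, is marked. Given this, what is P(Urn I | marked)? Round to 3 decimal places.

Taking complements, P(marked | each) = Urn VI 0.06, Urn III 0.1, Urn I 0.15, Urn V 0.271, Urn II 0.076.
Unnormalized posteriors (prior × likelihood):
  Urn VI: 0.15 × 0.06 = 0.009
  Urn III: 0.41 × 0.1 = 0.041
  Urn I: 0.35 × 0.15 = 0.0525
  Urn V: 0.05 × 0.271 = 0.01355
  Urn II: 0.04 × 0.076 = 0.00304
Normalizing constant = 0.11909.
P(Urn I | evidence) = 0.0525 / 0.11909 ≈ 0.441.

0.441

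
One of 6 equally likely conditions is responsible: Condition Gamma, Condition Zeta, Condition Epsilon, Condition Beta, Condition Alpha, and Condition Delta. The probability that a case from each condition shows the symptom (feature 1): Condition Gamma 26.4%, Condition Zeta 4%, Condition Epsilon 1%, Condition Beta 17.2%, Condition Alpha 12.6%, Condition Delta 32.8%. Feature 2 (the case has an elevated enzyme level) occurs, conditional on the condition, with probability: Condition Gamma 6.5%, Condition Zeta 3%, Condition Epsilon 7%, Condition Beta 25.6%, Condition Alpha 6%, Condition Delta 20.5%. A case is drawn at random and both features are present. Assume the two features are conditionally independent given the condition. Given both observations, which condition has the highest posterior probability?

Since the prior is uniform, the posterior is proportional to the likelihood:
  Condition Gamma: 0.264 × 0.065 = 0.01716
  Condition Zeta: 0.04 × 0.03 = 0.0012
  Condition Epsilon: 0.01 × 0.07 = 0.0007
  Condition Beta: 0.172 × 0.256 = 0.044032
  Condition Alpha: 0.126 × 0.06 = 0.00756
  Condition Delta: 0.328 × 0.205 = 0.06724
Sum = 0.137892.
Largest term belongs to Condition Delta, so Condition Delta is most probable.

Condition Delta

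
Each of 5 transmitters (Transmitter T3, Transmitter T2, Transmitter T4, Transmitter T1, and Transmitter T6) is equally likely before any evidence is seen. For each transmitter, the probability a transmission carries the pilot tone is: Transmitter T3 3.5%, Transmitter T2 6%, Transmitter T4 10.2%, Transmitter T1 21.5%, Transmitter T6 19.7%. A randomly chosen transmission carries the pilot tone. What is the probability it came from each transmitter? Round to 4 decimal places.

Since the prior is uniform, the posterior is proportional to the likelihood:
  Transmitter T3: 0.035
  Transmitter T2: 0.06
  Transmitter T4: 0.102
  Transmitter T1: 0.215
  Transmitter T6: 0.197
Sum = 0.609.
P(Transmitter T3 | pilot) = 0.035/0.609 ≈ 0.0575
P(Transmitter T2 | pilot) = 0.06/0.609 ≈ 0.0985
P(Transmitter T4 | pilot) = 0.102/0.609 ≈ 0.1675
P(Transmitter T1 | pilot) = 0.215/0.609 ≈ 0.3530
P(Transmitter T6 | pilot) = 0.197/0.609 ≈ 0.3235
(Check: 0.0575+0.0985+0.1675+0.3530+0.3235 = 1.0000.)

Transmitter T3 0.0575, Transmitter T2 0.0985, Transmitter T4 0.1675, Transmitter T1 0.3530, Transmitter T6 0.3235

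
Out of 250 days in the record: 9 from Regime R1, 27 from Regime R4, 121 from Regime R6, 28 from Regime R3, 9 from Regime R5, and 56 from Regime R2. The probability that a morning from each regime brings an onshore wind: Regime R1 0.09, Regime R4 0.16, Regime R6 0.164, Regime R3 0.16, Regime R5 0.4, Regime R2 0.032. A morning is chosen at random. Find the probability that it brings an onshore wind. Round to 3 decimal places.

Compute prior × likelihood for every hypothesis:
  Regime R1: 0.036 × 0.09 = 0.00324
  Regime R4: 0.108 × 0.16 = 0.01728
  Regime R6: 0.484 × 0.164 = 0.079376
  Regime R3: 0.112 × 0.16 = 0.01792
  Regime R5: 0.036 × 0.4 = 0.0144
  Regime R2: 0.224 × 0.032 = 0.007168
P(onshore) = 0.00324 + 0.01728 + 0.079376 + 0.01792 + 0.0144 + 0.007168 = 0.139384 → 0.139.

0.139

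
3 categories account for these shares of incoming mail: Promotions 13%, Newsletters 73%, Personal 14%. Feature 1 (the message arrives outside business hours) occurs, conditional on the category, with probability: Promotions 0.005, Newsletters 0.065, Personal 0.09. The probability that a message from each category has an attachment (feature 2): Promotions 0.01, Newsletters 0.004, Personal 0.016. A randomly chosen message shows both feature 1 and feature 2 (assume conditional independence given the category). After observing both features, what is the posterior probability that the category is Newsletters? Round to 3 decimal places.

0.477

Prior × likelihood for each hypothesis:
  Promotions: 0.13 × 0.005 × 0.01 = 0.0000065
  Newsletters: 0.73 × 0.065 × 0.004 = 0.0001898
  Personal: 0.14 × 0.09 × 0.016 = 0.0002016
Total = 0.0003979.
P(Newsletters | evidence) = 0.0001898 / 0.0003979 ≈ 0.477.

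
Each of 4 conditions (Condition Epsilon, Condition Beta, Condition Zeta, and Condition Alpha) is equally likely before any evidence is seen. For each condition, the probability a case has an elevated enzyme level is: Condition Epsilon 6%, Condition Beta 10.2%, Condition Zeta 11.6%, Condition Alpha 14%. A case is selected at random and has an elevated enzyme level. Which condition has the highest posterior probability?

With a uniform prior (1/4 each), posterior ∝ likelihood:
  Condition Epsilon: 0.06
  Condition Beta: 0.102
  Condition Zeta: 0.116
  Condition Alpha: 0.14
Sum = 0.418.
Largest term belongs to Condition Alpha, so Condition Alpha is most probable.

Condition Alpha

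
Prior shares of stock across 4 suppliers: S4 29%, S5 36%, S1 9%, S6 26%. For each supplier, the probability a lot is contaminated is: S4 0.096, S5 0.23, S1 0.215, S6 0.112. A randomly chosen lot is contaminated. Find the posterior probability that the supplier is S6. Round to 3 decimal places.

0.183

Compute prior × likelihood for every hypothesis:
  S4: 0.29 × 0.096 = 0.02784
  S5: 0.36 × 0.23 = 0.0828
  S1: 0.09 × 0.215 = 0.01935
  S6: 0.26 × 0.112 = 0.02912
Total = 0.15911.
P(S6 | evidence) = 0.02912 / 0.15911 ≈ 0.183.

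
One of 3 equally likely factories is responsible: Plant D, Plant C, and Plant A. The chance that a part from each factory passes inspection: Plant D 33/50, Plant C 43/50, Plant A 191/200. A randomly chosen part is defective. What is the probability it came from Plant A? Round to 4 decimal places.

0.0857

Taking complements, P(defective | each) = Plant D 0.34, Plant C 0.14, Plant A 0.045.
Since the prior is uniform, the posterior is proportional to the likelihood:
  Plant D: 0.34
  Plant C: 0.14
  Plant A: 0.045
Normalizing constant = 0.525.
P(Plant A | evidence) = 0.045 / 0.525 ≈ 0.0857.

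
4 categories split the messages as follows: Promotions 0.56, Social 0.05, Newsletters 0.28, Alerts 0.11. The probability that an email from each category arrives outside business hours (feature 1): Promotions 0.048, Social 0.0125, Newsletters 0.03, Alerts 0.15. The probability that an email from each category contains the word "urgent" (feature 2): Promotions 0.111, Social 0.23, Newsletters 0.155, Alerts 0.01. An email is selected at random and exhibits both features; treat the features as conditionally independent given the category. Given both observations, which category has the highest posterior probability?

Promotions

Compute prior × likelihood for every hypothesis:
  Promotions: 0.56 × 0.048 × 0.111 = 0.00298368
  Social: 0.05 × 0.0125 × 0.23 = 0.00014375
  Newsletters: 0.28 × 0.03 × 0.155 = 0.001302
  Alerts: 0.11 × 0.15 × 0.01 = 0.000165
Normalizing constant = 0.00459443.
Largest term belongs to Promotions, so Promotions is most probable.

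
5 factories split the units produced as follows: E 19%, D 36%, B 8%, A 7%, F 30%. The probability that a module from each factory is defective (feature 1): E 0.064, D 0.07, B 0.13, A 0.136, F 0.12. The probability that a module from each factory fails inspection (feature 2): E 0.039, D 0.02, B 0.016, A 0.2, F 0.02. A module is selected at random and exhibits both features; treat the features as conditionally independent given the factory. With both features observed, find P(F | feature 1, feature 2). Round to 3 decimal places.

0.191

Prior × likelihood for each hypothesis:
  E: 0.19 × 0.064 × 0.039 = 0.00047424
  D: 0.36 × 0.07 × 0.02 = 0.000504
  B: 0.08 × 0.13 × 0.016 = 0.0001664
  A: 0.07 × 0.136 × 0.2 = 0.001904
  F: 0.3 × 0.12 × 0.02 = 0.00072
Total = 0.00376864.
P(F | evidence) = 0.00072 / 0.00376864 ≈ 0.191.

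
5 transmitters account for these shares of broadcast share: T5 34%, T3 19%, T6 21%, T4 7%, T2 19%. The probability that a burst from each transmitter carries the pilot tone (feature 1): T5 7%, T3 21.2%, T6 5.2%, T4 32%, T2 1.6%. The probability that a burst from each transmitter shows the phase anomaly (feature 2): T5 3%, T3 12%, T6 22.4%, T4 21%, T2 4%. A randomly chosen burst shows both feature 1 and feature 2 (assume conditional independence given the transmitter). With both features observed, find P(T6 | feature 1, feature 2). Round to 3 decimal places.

0.191

Prior × likelihood for each hypothesis:
  T5: 0.34 × 0.07 × 0.03 = 0.000714
  T3: 0.19 × 0.212 × 0.12 = 0.0048336
  T6: 0.21 × 0.052 × 0.224 = 0.00244608
  T4: 0.07 × 0.32 × 0.21 = 0.004704
  T2: 0.19 × 0.016 × 0.04 = 0.0001216
Normalizing constant = 0.01281928.
P(T6 | evidence) = 0.00244608 / 0.01281928 ≈ 0.191.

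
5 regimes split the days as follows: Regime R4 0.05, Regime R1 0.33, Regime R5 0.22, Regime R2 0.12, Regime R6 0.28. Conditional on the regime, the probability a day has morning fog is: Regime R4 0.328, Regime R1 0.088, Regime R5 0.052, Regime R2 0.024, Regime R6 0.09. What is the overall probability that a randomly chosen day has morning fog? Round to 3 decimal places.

Unnormalized posteriors (prior × likelihood):
  Regime R4: 0.05 × 0.328 = 0.0164
  Regime R1: 0.33 × 0.088 = 0.02904
  Regime R5: 0.22 × 0.052 = 0.01144
  Regime R2: 0.12 × 0.024 = 0.00288
  Regime R6: 0.28 × 0.09 = 0.0252
P(fog) = 0.0164 + 0.02904 + 0.01144 + 0.00288 + 0.0252 = 0.08496 → 0.085.

0.085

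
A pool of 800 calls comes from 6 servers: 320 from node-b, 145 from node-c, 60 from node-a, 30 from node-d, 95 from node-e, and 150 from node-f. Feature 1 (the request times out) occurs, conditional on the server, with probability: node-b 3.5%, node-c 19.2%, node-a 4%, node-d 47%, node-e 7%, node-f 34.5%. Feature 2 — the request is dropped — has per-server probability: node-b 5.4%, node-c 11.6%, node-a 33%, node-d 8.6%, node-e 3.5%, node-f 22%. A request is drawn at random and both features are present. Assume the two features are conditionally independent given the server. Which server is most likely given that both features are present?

Prior × likelihood for each hypothesis:
  node-b: 0.4 × 0.035 × 0.054 = 0.000756
  node-c: 0.18125 × 0.192 × 0.116 = 0.0040368
  node-a: 0.075 × 0.04 × 0.33 = 0.00099
  node-d: 0.0375 × 0.47 × 0.086 = 0.00151575
  node-e: 0.11875 × 0.07 × 0.035 = 0.0002909375
  node-f: 0.1875 × 0.345 × 0.22 = 0.01423125
Sum = 0.0218207375.
Largest term belongs to node-f, so node-f is most probable.

node-f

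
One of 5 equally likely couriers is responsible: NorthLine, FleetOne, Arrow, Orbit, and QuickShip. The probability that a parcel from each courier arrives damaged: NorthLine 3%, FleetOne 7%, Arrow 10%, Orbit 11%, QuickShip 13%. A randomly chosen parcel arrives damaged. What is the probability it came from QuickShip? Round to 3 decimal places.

0.295

Since the prior is uniform, the posterior is proportional to the likelihood:
  NorthLine: 0.03
  FleetOne: 0.07
  Arrow: 0.1
  Orbit: 0.11
  QuickShip: 0.13
Total = 0.44.
P(QuickShip | evidence) = 0.13 / 0.44 ≈ 0.295.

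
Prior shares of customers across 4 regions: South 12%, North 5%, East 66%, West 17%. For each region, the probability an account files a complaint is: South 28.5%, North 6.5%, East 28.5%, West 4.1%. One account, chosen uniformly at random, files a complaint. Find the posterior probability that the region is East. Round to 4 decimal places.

0.8090

Compute prior × likelihood for every hypothesis:
  South: 0.12 × 0.285 = 0.0342
  North: 0.05 × 0.065 = 0.00325
  East: 0.66 × 0.285 = 0.1881
  West: 0.17 × 0.041 = 0.00697
Total = 0.23252.
P(East | evidence) = 0.1881 / 0.23252 ≈ 0.8090.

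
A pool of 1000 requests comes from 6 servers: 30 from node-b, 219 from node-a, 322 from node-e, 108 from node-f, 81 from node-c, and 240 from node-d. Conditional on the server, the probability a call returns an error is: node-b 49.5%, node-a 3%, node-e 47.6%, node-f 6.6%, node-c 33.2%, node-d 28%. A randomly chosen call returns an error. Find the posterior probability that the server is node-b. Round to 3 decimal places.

By Bayes' rule, posterior ∝ prior × likelihood:
  node-b: 0.03 × 0.495 = 0.01485
  node-a: 0.219 × 0.03 = 0.00657
  node-e: 0.322 × 0.476 = 0.153272
  node-f: 0.108 × 0.066 = 0.007128
  node-c: 0.081 × 0.332 = 0.026892
  node-d: 0.24 × 0.28 = 0.0672
Sum = 0.275912.
P(node-b | evidence) = 0.01485 / 0.275912 ≈ 0.054.

0.054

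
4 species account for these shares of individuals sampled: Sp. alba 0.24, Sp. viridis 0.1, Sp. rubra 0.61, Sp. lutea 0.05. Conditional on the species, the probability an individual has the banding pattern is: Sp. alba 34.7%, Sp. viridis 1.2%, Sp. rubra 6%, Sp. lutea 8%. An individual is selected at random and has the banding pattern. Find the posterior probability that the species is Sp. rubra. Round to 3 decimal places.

0.293

Compute prior × likelihood for every hypothesis:
  Sp. alba: 0.24 × 0.347 = 0.08328
  Sp. viridis: 0.1 × 0.012 = 0.0012
  Sp. rubra: 0.61 × 0.06 = 0.0366
  Sp. lutea: 0.05 × 0.08 = 0.004
Total = 0.12508.
P(Sp. rubra | evidence) = 0.0366 / 0.12508 ≈ 0.293.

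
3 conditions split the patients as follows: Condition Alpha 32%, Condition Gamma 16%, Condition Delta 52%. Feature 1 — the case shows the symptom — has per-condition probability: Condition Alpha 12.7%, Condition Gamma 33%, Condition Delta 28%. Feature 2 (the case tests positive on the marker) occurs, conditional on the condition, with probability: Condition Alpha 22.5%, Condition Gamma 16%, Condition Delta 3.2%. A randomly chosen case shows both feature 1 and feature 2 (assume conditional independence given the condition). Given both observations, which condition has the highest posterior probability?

Prior × likelihood for each hypothesis:
  Condition Alpha: 0.32 × 0.127 × 0.225 = 0.009144
  Condition Gamma: 0.16 × 0.33 × 0.16 = 0.008448
  Condition Delta: 0.52 × 0.28 × 0.032 = 0.0046592
Total = 0.0222512.
Largest term belongs to Condition Alpha, so Condition Alpha is most probable.

Condition Alpha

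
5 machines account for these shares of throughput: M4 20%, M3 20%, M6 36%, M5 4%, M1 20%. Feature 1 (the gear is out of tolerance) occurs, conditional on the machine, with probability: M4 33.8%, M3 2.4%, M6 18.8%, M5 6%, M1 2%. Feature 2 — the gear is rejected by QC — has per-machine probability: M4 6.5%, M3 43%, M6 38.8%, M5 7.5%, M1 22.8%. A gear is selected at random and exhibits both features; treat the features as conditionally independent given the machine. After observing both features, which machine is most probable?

M6

Prior × likelihood for each hypothesis:
  M4: 0.2 × 0.338 × 0.065 = 0.004394
  M3: 0.2 × 0.024 × 0.43 = 0.002064
  M6: 0.36 × 0.188 × 0.388 = 0.02625984
  M5: 0.04 × 0.06 × 0.075 = 0.00018
  M1: 0.2 × 0.02 × 0.228 = 0.000912
Total = 0.03380984.
Largest term belongs to M6, so M6 is most probable.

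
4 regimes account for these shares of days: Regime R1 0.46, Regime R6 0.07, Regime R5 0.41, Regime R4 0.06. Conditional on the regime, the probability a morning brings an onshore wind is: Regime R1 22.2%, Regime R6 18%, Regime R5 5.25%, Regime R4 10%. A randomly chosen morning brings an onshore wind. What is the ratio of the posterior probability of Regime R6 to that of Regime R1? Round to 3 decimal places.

0.123

Compute prior × likelihood for every hypothesis:
  Regime R1: 0.46 × 0.222 = 0.10212
  Regime R6: 0.07 × 0.18 = 0.0126
  Regime R5: 0.41 × 0.0525 = 0.021525
  Regime R4: 0.06 × 0.1 = 0.006
Normalizing constant = 0.142245.
The ratio is 0.0126 / 0.10212 (the normalizer cancels) = 0.123.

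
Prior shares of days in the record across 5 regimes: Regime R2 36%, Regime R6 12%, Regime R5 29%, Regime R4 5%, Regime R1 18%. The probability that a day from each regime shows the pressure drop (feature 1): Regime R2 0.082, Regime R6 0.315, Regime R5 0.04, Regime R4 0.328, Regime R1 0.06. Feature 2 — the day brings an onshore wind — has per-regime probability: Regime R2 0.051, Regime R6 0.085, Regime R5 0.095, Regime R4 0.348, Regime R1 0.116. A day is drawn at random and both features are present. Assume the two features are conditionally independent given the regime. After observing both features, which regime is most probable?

Prior × likelihood for each hypothesis:
  Regime R2: 0.36 × 0.082 × 0.051 = 0.00150552
  Regime R6: 0.12 × 0.315 × 0.085 = 0.003213
  Regime R5: 0.29 × 0.04 × 0.095 = 0.001102
  Regime R4: 0.05 × 0.328 × 0.348 = 0.0057072
  Regime R1: 0.18 × 0.06 × 0.116 = 0.0012528
Total = 0.01278052.
Largest term belongs to Regime R4, so Regime R4 is most probable.

Regime R4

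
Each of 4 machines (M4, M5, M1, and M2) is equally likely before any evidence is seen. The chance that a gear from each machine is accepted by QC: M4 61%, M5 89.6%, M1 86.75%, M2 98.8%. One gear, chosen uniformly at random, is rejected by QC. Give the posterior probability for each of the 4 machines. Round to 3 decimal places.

Taking complements, P(rejected | each) = M4 0.39, M5 0.104, M1 0.1325, M2 0.012.
Since the prior is uniform, the posterior is proportional to the likelihood:
  M4: 0.39
  M5: 0.104
  M1: 0.1325
  M2: 0.012
Normalizing constant = 0.6385.
P(M4 | rejected) = 0.39/0.6385 ≈ 0.611
P(M5 | rejected) = 0.104/0.6385 ≈ 0.163
P(M1 | rejected) = 0.1325/0.6385 ≈ 0.208
P(M2 | rejected) = 0.012/0.6385 ≈ 0.019
(Check: 0.611+0.163+0.208+0.019 = 1.001.)

M4 0.611, M5 0.163, M1 0.208, M2 0.019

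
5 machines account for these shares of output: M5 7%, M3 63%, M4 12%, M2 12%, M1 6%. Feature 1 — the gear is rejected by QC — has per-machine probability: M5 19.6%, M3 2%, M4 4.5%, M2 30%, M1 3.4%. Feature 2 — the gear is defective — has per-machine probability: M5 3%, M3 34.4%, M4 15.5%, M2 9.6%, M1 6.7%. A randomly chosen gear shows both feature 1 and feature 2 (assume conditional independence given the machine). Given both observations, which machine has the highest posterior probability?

Prior × likelihood for each hypothesis:
  M5: 0.07 × 0.196 × 0.03 = 0.0004116
  M3: 0.63 × 0.02 × 0.344 = 0.0043344
  M4: 0.12 × 0.045 × 0.155 = 0.000837
  M2: 0.12 × 0.3 × 0.096 = 0.003456
  M1: 0.06 × 0.034 × 0.067 = 0.00013668
Total = 0.00917568.
Largest term belongs to M3, so M3 is most probable.

M3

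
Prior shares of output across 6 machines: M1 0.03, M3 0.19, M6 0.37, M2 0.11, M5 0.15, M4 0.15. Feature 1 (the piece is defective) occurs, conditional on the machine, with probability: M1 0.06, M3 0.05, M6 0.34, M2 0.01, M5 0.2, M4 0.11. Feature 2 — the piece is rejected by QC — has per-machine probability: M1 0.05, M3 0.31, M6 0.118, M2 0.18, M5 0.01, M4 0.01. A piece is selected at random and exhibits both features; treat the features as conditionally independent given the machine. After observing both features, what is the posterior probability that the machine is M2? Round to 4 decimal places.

Unnormalized posteriors (prior × likelihood):
  M1: 0.03 × 0.06 × 0.05 = 0.00009
  M3: 0.19 × 0.05 × 0.31 = 0.002945
  M6: 0.37 × 0.34 × 0.118 = 0.0148444
  M2: 0.11 × 0.01 × 0.18 = 0.000198
  M5: 0.15 × 0.2 × 0.01 = 0.0003
  M4: 0.15 × 0.11 × 0.01 = 0.000165
Sum = 0.0185424.
P(M2 | evidence) = 0.000198 / 0.0185424 ≈ 0.0107.

0.0107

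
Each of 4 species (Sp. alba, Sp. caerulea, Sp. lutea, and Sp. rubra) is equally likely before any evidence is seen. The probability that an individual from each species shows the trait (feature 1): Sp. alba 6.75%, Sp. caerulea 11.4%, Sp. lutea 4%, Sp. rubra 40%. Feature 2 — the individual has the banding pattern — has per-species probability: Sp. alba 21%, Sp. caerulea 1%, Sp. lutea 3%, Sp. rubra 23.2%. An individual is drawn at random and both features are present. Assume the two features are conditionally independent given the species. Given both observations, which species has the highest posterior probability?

Since the prior is uniform, the posterior is proportional to the likelihood:
  Sp. alba: 0.0675 × 0.21 = 0.014175
  Sp. caerulea: 0.114 × 0.01 = 0.00114
  Sp. lutea: 0.04 × 0.03 = 0.0012
  Sp. rubra: 0.4 × 0.232 = 0.0928
Total = 0.109315.
Largest term belongs to Sp. rubra, so Sp. rubra is most probable.

Sp. rubra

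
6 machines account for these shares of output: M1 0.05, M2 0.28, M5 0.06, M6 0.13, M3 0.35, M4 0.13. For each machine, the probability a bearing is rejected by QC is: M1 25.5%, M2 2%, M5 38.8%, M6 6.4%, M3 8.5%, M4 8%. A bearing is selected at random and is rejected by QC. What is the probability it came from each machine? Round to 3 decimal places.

Prior × likelihood for each hypothesis:
  M1: 0.05 × 0.255 = 0.01275
  M2: 0.28 × 0.02 = 0.0056
  M5: 0.06 × 0.388 = 0.02328
  M6: 0.13 × 0.064 = 0.00832
  M3: 0.35 × 0.085 = 0.02975
  M4: 0.13 × 0.08 = 0.0104
Total = 0.0901.
P(M1 | rejected) = 0.01275/0.0901 ≈ 0.142
P(M2 | rejected) = 0.0056/0.0901 ≈ 0.062
P(M5 | rejected) = 0.02328/0.0901 ≈ 0.258
P(M6 | rejected) = 0.00832/0.0901 ≈ 0.092
P(M3 | rejected) = 0.02975/0.0901 ≈ 0.330
P(M4 | rejected) = 0.0104/0.0901 ≈ 0.115
(Check: 0.142+0.062+0.258+0.092+0.330+0.115 = 0.999.)

M1 0.142, M2 0.062, M5 0.258, M6 0.092, M3 0.330, M4 0.115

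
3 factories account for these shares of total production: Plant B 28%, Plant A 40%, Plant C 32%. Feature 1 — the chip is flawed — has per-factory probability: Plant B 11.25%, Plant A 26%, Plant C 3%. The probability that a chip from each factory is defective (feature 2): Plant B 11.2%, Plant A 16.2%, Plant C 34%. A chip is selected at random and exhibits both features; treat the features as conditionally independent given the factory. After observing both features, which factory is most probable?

By Bayes' rule, posterior ∝ prior × likelihood:
  Plant B: 0.28 × 0.1125 × 0.112 = 0.003528
  Plant A: 0.4 × 0.26 × 0.162 = 0.016848
  Plant C: 0.32 × 0.03 × 0.34 = 0.003264
Normalizing constant = 0.02364.
Largest term belongs to Plant A, so Plant A is most probable.

Plant A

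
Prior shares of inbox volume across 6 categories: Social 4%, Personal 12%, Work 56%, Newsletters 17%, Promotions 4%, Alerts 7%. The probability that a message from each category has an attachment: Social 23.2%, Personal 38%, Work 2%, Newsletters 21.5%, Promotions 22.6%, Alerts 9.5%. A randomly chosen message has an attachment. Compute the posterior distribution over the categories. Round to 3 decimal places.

Unnormalized posteriors (prior × likelihood):
  Social: 0.04 × 0.232 = 0.00928
  Personal: 0.12 × 0.38 = 0.0456
  Work: 0.56 × 0.02 = 0.0112
  Newsletters: 0.17 × 0.215 = 0.03655
  Promotions: 0.04 × 0.226 = 0.00904
  Alerts: 0.07 × 0.095 = 0.00665
Total = 0.11832.
P(Social | attachment) = 0.00928/0.11832 ≈ 0.078
P(Personal | attachment) = 0.0456/0.11832 ≈ 0.385
P(Work | attachment) = 0.0112/0.11832 ≈ 0.095
P(Newsletters | attachment) = 0.03655/0.11832 ≈ 0.309
P(Promotions | attachment) = 0.00904/0.11832 ≈ 0.076
P(Alerts | attachment) = 0.00665/0.11832 ≈ 0.056

Social 0.078, Personal 0.385, Work 0.095, Newsletters 0.309, Promotions 0.076, Alerts 0.056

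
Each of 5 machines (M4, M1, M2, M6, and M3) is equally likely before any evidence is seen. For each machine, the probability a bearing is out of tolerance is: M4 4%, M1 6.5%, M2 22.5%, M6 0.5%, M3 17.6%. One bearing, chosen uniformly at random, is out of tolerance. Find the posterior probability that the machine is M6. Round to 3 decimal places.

Since the prior is uniform, the posterior is proportional to the likelihood:
  M4: 0.04
  M1: 0.065
  M2: 0.225
  M6: 0.005
  M3: 0.176
Sum = 0.511.
P(M6 | evidence) = 0.005 / 0.511 ≈ 0.010.

0.010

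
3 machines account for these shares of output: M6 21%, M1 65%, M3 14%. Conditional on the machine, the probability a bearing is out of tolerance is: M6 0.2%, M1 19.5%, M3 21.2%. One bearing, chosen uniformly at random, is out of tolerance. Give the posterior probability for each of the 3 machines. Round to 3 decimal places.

Prior × likelihood for each hypothesis:
  M6: 0.21 × 0.002 = 0.00042
  M1: 0.65 × 0.195 = 0.12675
  M3: 0.14 × 0.212 = 0.02968
Normalizing constant = 0.15685.
P(M6 | oversize) = 0.00042/0.15685 ≈ 0.003
P(M1 | oversize) = 0.12675/0.15685 ≈ 0.808
P(M3 | oversize) = 0.02968/0.15685 ≈ 0.189
(Check: 0.003+0.808+0.189 = 1.000.)

M6 0.003, M1 0.808, M3 0.189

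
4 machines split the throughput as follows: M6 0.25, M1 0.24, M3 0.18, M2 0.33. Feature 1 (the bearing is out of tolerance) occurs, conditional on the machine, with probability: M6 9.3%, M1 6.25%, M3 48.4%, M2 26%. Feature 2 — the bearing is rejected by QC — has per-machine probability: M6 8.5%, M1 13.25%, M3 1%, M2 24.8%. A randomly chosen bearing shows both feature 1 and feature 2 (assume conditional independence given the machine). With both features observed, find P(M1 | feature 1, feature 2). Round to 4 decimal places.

0.0761

Compute prior × likelihood for every hypothesis:
  M6: 0.25 × 0.093 × 0.085 = 0.00197625
  M1: 0.24 × 0.0625 × 0.1325 = 0.0019875
  M3: 0.18 × 0.484 × 0.01 = 0.0008712
  M2: 0.33 × 0.26 × 0.248 = 0.0212784
Total = 0.02611335.
P(M1 | evidence) = 0.0019875 / 0.02611335 ≈ 0.0761.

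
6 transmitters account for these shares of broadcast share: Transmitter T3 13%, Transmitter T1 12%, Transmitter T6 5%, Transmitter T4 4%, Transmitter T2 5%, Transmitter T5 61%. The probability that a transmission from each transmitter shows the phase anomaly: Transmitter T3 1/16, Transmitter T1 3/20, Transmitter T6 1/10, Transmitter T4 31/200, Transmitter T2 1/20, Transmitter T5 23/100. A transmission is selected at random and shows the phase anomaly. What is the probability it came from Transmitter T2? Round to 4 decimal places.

By Bayes' rule, posterior ∝ prior × likelihood:
  Transmitter T3: 0.13 × 0.0625 = 0.008125
  Transmitter T1: 0.12 × 0.15 = 0.018
  Transmitter T6: 0.05 × 0.1 = 0.005
  Transmitter T4: 0.04 × 0.155 = 0.0062
  Transmitter T2: 0.05 × 0.05 = 0.0025
  Transmitter T5: 0.61 × 0.23 = 0.1403
Total = 0.180125.
P(Transmitter T2 | evidence) = 0.0025 / 0.180125 ≈ 0.0139.

0.0139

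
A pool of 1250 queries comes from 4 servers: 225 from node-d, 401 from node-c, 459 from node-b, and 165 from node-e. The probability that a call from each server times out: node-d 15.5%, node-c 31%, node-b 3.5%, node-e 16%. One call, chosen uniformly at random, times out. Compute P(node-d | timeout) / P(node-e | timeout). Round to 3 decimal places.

Prior × likelihood for each hypothesis:
  node-d: 0.18 × 0.155 = 0.0279
  node-c: 0.3208 × 0.31 = 0.099448
  node-b: 0.3672 × 0.035 = 0.012852
  node-e: 0.132 × 0.16 = 0.02112
Total = 0.16132.
The ratio is 0.0279 / 0.02112 (the normalizer cancels) = 1.321.

1.321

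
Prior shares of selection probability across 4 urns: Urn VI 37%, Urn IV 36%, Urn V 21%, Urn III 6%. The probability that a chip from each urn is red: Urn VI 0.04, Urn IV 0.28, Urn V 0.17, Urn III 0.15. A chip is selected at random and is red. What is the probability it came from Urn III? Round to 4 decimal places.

Compute prior × likelihood for every hypothesis:
  Urn VI: 0.37 × 0.04 = 0.0148
  Urn IV: 0.36 × 0.28 = 0.1008
  Urn V: 0.21 × 0.17 = 0.0357
  Urn III: 0.06 × 0.15 = 0.009
Normalizing constant = 0.1603.
P(Urn III | evidence) = 0.009 / 0.1603 ≈ 0.0561.

0.0561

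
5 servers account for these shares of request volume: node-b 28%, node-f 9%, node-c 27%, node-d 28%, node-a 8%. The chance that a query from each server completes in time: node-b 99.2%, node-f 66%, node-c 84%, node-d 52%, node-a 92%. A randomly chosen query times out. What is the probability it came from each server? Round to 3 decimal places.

node-b 0.010, node-f 0.141, node-c 0.199, node-d 0.620, node-a 0.030

Taking complements, P(timeout | each) = node-b 0.008, node-f 0.34, node-c 0.16, node-d 0.48, node-a 0.08.
Prior × likelihood for each hypothesis:
  node-b: 0.28 × 0.008 = 0.00224
  node-f: 0.09 × 0.34 = 0.0306
  node-c: 0.27 × 0.16 = 0.0432
  node-d: 0.28 × 0.48 = 0.1344
  node-a: 0.08 × 0.08 = 0.0064
Sum = 0.21684.
P(node-b | timeout) = 0.00224/0.21684 ≈ 0.010
P(node-f | timeout) = 0.0306/0.21684 ≈ 0.141
P(node-c | timeout) = 0.0432/0.21684 ≈ 0.199
P(node-d | timeout) = 0.1344/0.21684 ≈ 0.620
P(node-a | timeout) = 0.0064/0.21684 ≈ 0.030
(Check: 0.010+0.141+0.199+0.620+0.030 = 1.000.)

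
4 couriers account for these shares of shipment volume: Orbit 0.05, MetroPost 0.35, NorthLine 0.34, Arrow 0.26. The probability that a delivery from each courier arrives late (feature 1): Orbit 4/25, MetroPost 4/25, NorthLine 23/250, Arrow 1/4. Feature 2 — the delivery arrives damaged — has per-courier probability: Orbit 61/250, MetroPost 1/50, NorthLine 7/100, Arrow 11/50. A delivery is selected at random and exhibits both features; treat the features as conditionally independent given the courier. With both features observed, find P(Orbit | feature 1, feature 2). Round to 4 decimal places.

Prior × likelihood for each hypothesis:
  Orbit: 0.05 × 0.16 × 0.244 = 0.001952
  MetroPost: 0.35 × 0.16 × 0.02 = 0.00112
  NorthLine: 0.34 × 0.092 × 0.07 = 0.0021896
  Arrow: 0.26 × 0.25 × 0.22 = 0.0143
Sum = 0.0195616.
P(Orbit | evidence) = 0.001952 / 0.0195616 ≈ 0.0998.

0.0998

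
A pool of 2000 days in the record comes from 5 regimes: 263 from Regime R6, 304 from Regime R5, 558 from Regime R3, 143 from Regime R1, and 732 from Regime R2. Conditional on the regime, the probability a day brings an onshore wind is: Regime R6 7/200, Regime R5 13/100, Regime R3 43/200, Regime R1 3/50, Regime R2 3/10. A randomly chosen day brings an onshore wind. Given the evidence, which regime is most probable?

Compute prior × likelihood for every hypothesis:
  Regime R6: 0.1315 × 0.035 = 0.0046025
  Regime R5: 0.152 × 0.13 = 0.01976
  Regime R3: 0.279 × 0.215 = 0.059985
  Regime R1: 0.0715 × 0.06 = 0.00429
  Regime R2: 0.366 × 0.3 = 0.1098
Sum = 0.1984375.
Largest term belongs to Regime R2, so Regime R2 is most probable.

Regime R2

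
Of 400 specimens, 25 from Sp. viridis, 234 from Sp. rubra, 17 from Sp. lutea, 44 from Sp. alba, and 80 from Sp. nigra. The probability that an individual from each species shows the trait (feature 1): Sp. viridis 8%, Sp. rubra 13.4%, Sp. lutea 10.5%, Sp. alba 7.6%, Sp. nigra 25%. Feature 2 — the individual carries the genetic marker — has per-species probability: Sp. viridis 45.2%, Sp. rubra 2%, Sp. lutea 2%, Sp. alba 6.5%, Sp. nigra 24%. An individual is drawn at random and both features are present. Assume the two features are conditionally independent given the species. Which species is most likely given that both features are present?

By Bayes' rule, posterior ∝ prior × likelihood:
  Sp. viridis: 0.0625 × 0.08 × 0.452 = 0.00226
  Sp. rubra: 0.585 × 0.134 × 0.02 = 0.0015678
  Sp. lutea: 0.0425 × 0.105 × 0.02 = 0.00008925
  Sp. alba: 0.11 × 0.076 × 0.065 = 0.0005434
  Sp. nigra: 0.2 × 0.25 × 0.24 = 0.012
Normalizing constant = 0.01646045.
Largest term belongs to Sp. nigra, so Sp. nigra is most probable.

Sp. nigra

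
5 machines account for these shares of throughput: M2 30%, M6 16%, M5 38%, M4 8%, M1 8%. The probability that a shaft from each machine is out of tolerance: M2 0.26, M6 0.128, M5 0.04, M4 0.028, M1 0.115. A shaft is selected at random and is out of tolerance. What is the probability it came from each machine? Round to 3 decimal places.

M2 0.623, M6 0.164, M5 0.121, M4 0.018, M1 0.074

Compute prior × likelihood for every hypothesis:
  M2: 0.3 × 0.26 = 0.078
  M6: 0.16 × 0.128 = 0.02048
  M5: 0.38 × 0.04 = 0.0152
  M4: 0.08 × 0.028 = 0.00224
  M1: 0.08 × 0.115 = 0.0092
Total = 0.12512.
P(M2 | oversize) = 0.078/0.12512 ≈ 0.623
P(M6 | oversize) = 0.02048/0.12512 ≈ 0.164
P(M5 | oversize) = 0.0152/0.12512 ≈ 0.121
P(M4 | oversize) = 0.00224/0.12512 ≈ 0.018
P(M1 | oversize) = 0.0092/0.12512 ≈ 0.074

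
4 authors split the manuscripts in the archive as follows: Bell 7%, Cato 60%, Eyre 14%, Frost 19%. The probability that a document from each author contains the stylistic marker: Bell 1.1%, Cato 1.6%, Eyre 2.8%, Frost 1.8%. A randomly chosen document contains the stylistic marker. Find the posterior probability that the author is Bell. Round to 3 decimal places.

By Bayes' rule, posterior ∝ prior × likelihood:
  Bell: 0.07 × 0.011 = 0.00077
  Cato: 0.6 × 0.016 = 0.0096
  Eyre: 0.14 × 0.028 = 0.00392
  Frost: 0.19 × 0.018 = 0.00342
Total = 0.01771.
P(Bell | evidence) = 0.00077 / 0.01771 ≈ 0.043.

0.043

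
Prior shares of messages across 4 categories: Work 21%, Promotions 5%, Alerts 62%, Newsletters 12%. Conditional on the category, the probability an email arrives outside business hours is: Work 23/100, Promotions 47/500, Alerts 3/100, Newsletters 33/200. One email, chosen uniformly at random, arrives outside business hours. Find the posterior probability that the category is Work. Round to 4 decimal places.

0.5284

Prior × likelihood for each hypothesis:
  Work: 0.21 × 0.23 = 0.0483
  Promotions: 0.05 × 0.094 = 0.0047
  Alerts: 0.62 × 0.03 = 0.0186
  Newsletters: 0.12 × 0.165 = 0.0198
Sum = 0.0914.
P(Work | evidence) = 0.0483 / 0.0914 ≈ 0.5284.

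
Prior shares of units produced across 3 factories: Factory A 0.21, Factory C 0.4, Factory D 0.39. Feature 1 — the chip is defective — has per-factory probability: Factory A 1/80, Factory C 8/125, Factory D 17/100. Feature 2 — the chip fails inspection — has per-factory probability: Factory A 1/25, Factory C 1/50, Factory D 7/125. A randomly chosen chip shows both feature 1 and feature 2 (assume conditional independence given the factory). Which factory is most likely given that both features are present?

Unnormalized posteriors (prior × likelihood):
  Factory A: 0.21 × 0.0125 × 0.04 = 0.000105
  Factory C: 0.4 × 0.064 × 0.02 = 0.000512
  Factory D: 0.39 × 0.17 × 0.056 = 0.0037128
Total = 0.0043298.
Largest term belongs to Factory D, so Factory D is most probable.

Factory D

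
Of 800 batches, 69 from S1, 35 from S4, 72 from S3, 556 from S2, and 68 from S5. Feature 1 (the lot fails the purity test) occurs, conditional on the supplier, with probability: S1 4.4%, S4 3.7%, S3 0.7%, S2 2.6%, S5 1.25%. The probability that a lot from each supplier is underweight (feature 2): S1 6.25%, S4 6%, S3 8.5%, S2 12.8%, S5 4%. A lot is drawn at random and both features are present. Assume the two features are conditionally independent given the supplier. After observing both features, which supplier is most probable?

Prior × likelihood for each hypothesis:
  S1: 0.08625 × 0.044 × 0.0625 = 0.0002371875
  S4: 0.04375 × 0.037 × 0.06 = 0.000097125
  S3: 0.09 × 0.007 × 0.085 = 0.00005355
  S2: 0.695 × 0.026 × 0.128 = 0.00231296
  S5: 0.085 × 0.0125 × 0.04 = 0.0000425
Total = 0.0027433225.
Largest term belongs to S2, so S2 is most probable.

S2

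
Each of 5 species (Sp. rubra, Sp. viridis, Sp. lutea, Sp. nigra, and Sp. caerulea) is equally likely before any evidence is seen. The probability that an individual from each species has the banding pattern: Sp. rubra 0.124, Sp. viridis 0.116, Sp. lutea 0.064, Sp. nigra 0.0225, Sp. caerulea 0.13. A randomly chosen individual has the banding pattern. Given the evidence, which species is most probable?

Sp. caerulea

With a uniform prior (1/5 each), posterior ∝ likelihood:
  Sp. rubra: 0.124
  Sp. viridis: 0.116
  Sp. lutea: 0.064
  Sp. nigra: 0.0225
  Sp. caerulea: 0.13
Total = 0.4565.
Largest term belongs to Sp. caerulea, so Sp. caerulea is most probable.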